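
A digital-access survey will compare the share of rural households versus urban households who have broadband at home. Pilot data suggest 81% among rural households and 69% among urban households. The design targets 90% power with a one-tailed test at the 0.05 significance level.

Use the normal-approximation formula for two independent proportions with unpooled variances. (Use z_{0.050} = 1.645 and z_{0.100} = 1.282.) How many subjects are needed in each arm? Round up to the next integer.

n = 219 per group

n = (z_α + z_β)² · [p₁(1−p₁) + p₂(1−p₂)] / (p₁ − p₂)²
  = (1.645 + 1.282)² · (0.81·0.19 + 0.69·0.31) / (0.12)²
  = (2.927)² · (0.1539 + 0.2139) / 0.0144
  = 8.5673 · 0.3678 / 0.0144
  = 218.82
Round up → n = 219 per group.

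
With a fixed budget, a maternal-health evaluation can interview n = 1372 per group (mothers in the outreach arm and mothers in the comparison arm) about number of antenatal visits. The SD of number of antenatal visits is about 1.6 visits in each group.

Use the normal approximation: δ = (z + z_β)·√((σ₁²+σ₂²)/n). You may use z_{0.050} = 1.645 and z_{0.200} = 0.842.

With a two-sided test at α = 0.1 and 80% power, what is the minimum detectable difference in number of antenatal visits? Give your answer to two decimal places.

δ = (z_{α/2} + z_β) · √((σ₁²+σ₂²)/n)
  = (1.645 + 0.842) · √(5.12/1372)
  = 2.487 · √0.00373
  = 2.487 · 0.0611
  = 0.1519

Minimum detectable difference ≈ 0.15 visits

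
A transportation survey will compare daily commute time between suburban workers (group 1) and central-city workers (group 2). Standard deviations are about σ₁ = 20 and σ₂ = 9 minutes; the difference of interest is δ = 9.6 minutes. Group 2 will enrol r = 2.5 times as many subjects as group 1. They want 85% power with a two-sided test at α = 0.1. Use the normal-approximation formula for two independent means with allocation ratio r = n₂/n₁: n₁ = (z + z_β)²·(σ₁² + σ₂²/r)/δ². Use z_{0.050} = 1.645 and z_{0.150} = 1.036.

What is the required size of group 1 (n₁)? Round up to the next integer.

n₁ = 34

n₁ = (z_{α/2} + z_β)² · (σ₁² + σ₂²/r) / δ²
   = (1.645 + 1.036)² · (20² + 9²/2.5) / 9.6²
   = 7.1878 · (400 + 32.4) / 92.16
   = 7.1878 · 432.4 / 92.16
   = 33.72
Round up → n₁ = 34; n₂ = r·n₁ = 2.5 × 34 = 85.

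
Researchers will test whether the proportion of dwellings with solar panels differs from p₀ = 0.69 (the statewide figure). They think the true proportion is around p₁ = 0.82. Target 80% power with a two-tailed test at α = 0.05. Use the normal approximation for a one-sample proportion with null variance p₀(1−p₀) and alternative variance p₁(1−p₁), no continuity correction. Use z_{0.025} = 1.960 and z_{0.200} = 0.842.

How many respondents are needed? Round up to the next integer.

n = [z_{α/2}·√(p₀q₀) + z_β·√(p₁q₁)]² / (p₁ − p₀)²
  = [1.960·√(0.69·0.31) + 0.842·√(0.82·0.18)]² / (0.13)²
  = [1.960·0.4625 + 0.842·0.3842]² / 0.0169
  = [1.2300]² / 0.0169
  = 89.52
Round up → n = 90.

n = 90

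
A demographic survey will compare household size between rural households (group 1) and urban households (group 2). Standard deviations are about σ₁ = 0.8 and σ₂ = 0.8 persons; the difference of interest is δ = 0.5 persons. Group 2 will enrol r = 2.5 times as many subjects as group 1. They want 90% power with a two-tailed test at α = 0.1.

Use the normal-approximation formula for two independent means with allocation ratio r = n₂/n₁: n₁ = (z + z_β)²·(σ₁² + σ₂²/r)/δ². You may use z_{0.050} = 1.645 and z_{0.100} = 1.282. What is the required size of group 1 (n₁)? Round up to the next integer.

n₁ = (z_{α/2} + z_β)² · (σ₁² + σ₂²/r) / δ²
   = (1.645 + 1.282)² · (0.8² + 0.8²/2.5) / 0.5²
   = 8.5673 · (0.64 + 0.256) / 0.25
   = 8.5673 · 0.896 / 0.25
   = 30.71
Round up → n₁ = 31; n₂ = r·n₁ = 2.5 × 31 = 78.

n₁ = 31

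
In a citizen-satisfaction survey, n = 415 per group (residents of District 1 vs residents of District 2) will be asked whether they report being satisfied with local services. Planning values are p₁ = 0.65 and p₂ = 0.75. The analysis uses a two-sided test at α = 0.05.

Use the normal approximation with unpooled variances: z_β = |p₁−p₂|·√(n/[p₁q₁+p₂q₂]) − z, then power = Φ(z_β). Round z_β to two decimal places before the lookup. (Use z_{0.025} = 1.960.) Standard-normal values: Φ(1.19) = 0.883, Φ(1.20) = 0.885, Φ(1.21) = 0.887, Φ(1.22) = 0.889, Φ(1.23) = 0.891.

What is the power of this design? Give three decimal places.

z_β = |p₁−p₂|·√(n/[p₁q₁+p₂q₂]) − z_{α/2}
    = 0.10 · √(415/0.4150) − 1.960
    = 0.10 · 31.6228 − 1.960
    = 3.1623 − 1.960 = 1.2023 → 1.20
Power = Φ(1.20) = 0.885.

Power ≈ 0.885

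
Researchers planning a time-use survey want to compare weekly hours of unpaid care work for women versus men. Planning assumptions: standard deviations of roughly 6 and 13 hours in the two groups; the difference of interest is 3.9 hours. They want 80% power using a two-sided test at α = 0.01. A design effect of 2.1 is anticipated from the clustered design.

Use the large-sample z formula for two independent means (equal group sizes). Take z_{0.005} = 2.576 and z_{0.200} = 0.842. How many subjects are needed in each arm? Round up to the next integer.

n = (z_{α/2} + z_β)² · (σ₁² + σ₂²) / δ²
  = (2.576 + 0.842)² · (6² + 13² = 205) / 3.9²
  = 11.6827 · 205 / 15.21
  = 157.46
Design effect: 2.1 × 157.46 = 330.66.
Round up → n = 331 per group.

n = 331 per group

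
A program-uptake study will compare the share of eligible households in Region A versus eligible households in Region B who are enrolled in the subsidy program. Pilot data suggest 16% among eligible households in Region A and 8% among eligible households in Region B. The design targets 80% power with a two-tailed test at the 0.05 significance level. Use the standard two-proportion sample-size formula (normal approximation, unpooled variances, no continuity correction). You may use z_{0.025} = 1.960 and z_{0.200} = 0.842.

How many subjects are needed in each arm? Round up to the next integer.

n = (z_{α/2} + z_β)² · [p₁(1−p₁) + p₂(1−p₂)] / (p₁ − p₂)²
  = (1.960 + 0.842)² · (0.16·0.84 + 0.08·0.92) / (0.08)²
  = (2.802)² · (0.1344 + 0.0736) / 0.0064
  = 7.8512 · 0.2080 / 0.0064
  = 255.16
Round up → n = 256 per group.

n = 256 per group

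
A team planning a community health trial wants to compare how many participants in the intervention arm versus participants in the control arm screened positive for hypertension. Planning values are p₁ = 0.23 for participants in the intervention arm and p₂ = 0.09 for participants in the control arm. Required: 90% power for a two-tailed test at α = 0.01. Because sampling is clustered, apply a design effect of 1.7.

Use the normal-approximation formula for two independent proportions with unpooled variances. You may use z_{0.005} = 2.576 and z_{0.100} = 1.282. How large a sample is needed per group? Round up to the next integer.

n = (z_{α/2} + z_β)² · [p₁(1−p₁) + p₂(1−p₂)] / (p₁ − p₂)²
  = (2.576 + 1.282)² · (0.23·0.77 + 0.09·0.91) / (0.14)²
  = (3.858)² · (0.1771 + 0.0819) / 0.0196
  = 14.8842 · 0.2590 / 0.0196
  = 196.68
Design effect: 1.7 × 196.68 = 334.36.
Round up → n = 335 per group.

n = 335 per group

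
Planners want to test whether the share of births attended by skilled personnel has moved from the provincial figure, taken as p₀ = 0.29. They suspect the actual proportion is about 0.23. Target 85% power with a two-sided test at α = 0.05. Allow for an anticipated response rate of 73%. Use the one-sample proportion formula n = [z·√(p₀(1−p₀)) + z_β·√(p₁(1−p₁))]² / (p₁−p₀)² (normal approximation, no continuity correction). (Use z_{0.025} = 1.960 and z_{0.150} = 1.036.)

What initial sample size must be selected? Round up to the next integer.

n = [z_{α/2}·√(p₀q₀) + z_β·√(p₁q₁)]² / (p₁ − p₀)²
  = [1.960·√(0.29·0.71) + 1.036·√(0.23·0.77)]² / (-0.06)²
  = [1.960·0.4538 + 1.036·0.4208]² / 0.0036
  = [1.3254]² / 0.0036
  = 487.94
Adjust for 73% response: 487.94 / 0.73 = 668.41.
Round up → n = 669.

n = 669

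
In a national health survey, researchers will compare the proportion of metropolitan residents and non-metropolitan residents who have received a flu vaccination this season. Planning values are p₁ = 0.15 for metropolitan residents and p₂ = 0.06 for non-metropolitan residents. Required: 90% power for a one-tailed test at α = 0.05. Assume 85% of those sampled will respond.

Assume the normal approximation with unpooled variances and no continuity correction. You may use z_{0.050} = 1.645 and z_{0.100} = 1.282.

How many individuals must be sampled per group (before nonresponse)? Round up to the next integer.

n = 229 per group

n = (z_α + z_β)² · [p₁(1−p₁) + p₂(1−p₂)] / (p₁ − p₂)²
  = (1.645 + 1.282)² · (0.15·0.85 + 0.06·0.94) / (0.09)²
  = (2.927)² · (0.1275 + 0.0564) / 0.0081
  = 8.5673 · 0.1839 / 0.0081
  = 194.51
Adjust for 85% response: 194.51 / 0.85 = 228.84.
Round up → n = 229 per group.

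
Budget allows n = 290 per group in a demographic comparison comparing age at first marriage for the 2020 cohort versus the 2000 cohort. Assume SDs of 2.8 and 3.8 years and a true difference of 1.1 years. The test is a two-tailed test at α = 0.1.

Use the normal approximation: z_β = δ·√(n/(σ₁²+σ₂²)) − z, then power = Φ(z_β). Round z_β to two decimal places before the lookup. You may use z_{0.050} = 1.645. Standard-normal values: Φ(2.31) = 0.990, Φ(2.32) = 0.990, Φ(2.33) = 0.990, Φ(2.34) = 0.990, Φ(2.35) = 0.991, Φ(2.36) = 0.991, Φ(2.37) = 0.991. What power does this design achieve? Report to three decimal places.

z_β = δ·√(n/(σ₁²+σ₂²)) − z_{α/2}
    = 1.1 · √(290/22.28) − 1.645
    = 1.1 · 3.60779 − 1.645
    = 3.9686 − 1.645 = 2.3236 → 2.32
Power = Φ(2.32) = 0.990.

Power ≈ 0.990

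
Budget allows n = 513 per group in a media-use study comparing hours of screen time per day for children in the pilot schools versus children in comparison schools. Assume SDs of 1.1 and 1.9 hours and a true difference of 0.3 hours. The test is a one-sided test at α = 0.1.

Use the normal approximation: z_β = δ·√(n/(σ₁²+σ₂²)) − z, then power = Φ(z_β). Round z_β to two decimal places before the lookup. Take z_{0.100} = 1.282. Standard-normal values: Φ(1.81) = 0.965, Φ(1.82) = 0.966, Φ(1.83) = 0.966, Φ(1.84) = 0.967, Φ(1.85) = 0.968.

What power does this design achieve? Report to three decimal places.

Power ≈ 0.965

z_β = δ·√(n/(σ₁²+σ₂²)) − z_α
    = 0.3 · √(513/4.82) − 1.282
    = 0.3 · 10.31657 − 1.282
    = 3.0950 − 1.282 = 1.8130 → 1.81
Power = Φ(1.81) = 0.965.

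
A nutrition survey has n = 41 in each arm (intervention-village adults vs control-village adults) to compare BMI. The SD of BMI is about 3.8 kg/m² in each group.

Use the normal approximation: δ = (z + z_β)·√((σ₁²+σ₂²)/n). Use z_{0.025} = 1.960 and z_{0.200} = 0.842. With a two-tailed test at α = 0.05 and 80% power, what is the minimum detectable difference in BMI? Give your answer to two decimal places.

Minimum detectable difference ≈ 2.35 kg/m²

δ = (z_{α/2} + z_β) · √((σ₁²+σ₂²)/n)
  = (1.960 + 0.842) · √(28.88/41)
  = 2.802 · √0.70439
  = 2.802 · 0.8393
  = 2.3517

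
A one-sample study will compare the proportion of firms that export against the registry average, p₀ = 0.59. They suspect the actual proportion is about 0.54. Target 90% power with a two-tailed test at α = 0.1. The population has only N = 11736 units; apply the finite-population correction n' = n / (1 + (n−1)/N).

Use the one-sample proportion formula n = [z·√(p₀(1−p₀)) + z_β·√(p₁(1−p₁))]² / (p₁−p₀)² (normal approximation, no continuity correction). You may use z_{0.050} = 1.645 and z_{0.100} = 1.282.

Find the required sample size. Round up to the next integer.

n = [z_{α/2}·√(p₀q₀) + z_β·√(p₁q₁)]² / (p₁ − p₀)²
  = [1.645·√(0.59·0.41) + 1.282·√(0.54·0.46)]² / (-0.05)²
  = [1.645·0.4918 + 1.282·0.4984]² / 0.0025
  = [1.4480]² / 0.0025
  = 838.69
Finite-population correction (N = 11736): 838.69 / (1 + (838.69 − 1)/11736) = 782.82.
Round up → n = 783.

n = 783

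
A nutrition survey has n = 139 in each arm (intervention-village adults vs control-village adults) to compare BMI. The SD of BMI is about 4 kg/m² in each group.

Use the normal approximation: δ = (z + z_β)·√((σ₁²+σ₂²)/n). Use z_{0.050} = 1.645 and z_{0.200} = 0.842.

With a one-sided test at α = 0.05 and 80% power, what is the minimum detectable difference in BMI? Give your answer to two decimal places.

Minimum detectable difference ≈ 1.19 kg/m²

δ = (z_α + z_β) · √((σ₁²+σ₂²)/n)
  = (1.645 + 0.842) · √(32/139)
  = 2.487 · √0.23022
  = 2.487 · 0.4798
  = 1.1933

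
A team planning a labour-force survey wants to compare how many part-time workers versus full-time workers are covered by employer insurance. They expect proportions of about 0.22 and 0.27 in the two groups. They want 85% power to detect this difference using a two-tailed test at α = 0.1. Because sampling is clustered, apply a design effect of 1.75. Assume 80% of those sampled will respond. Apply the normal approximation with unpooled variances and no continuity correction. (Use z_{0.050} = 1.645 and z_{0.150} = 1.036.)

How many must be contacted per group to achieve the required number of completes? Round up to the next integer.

n = (z_{α/2} + z_β)² · [p₁(1−p₁) + p₂(1−p₂)] / (p₁ − p₂)²
  = (1.645 + 1.036)² · (0.22·0.78 + 0.27·0.73) / (-0.05)²
  = (2.681)² · (0.1716 + 0.1971) / 0.0025
  = 7.1878 · 0.3687 / 0.0025
  = 1060.05
Design effect: 1.75 × 1060.05 = 1855.09.
Adjust for 80% response: 1855.09 / 0.80 = 2318.86.
Round up → n = 2319 per group.

n = 2319 per group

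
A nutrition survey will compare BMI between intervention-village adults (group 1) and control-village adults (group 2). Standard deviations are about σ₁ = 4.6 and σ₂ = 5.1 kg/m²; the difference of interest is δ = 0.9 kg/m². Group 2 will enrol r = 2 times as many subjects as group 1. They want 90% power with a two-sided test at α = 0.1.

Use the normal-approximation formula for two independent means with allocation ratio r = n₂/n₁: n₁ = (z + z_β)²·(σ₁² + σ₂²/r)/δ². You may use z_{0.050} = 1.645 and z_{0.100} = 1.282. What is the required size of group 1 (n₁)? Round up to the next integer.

n₁ = (z_{α/2} + z_β)² · (σ₁² + σ₂²/r) / δ²
   = (1.645 + 1.282)² · (4.6² + 5.1²/2) / 0.9²
   = 8.5673 · (21.16 + 13.005) / 0.81
   = 8.5673 · 34.165 / 0.81
   = 361.36
Round up → n₁ = 362; n₂ = r·n₁ = 2 × 362 = 724.

n₁ = 362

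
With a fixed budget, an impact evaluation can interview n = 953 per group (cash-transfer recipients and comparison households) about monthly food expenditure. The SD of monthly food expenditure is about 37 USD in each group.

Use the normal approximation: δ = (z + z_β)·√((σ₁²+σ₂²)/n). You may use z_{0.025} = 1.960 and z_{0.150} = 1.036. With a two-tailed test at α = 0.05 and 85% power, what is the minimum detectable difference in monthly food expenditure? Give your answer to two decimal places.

Minimum detectable difference ≈ 5.08 USD

δ = (z_{α/2} + z_β) · √((σ₁²+σ₂²)/n)
  = (1.960 + 1.036) · √(2738/953)
  = 2.996 · √2.873
  = 2.996 · 1.6950
  = 5.0782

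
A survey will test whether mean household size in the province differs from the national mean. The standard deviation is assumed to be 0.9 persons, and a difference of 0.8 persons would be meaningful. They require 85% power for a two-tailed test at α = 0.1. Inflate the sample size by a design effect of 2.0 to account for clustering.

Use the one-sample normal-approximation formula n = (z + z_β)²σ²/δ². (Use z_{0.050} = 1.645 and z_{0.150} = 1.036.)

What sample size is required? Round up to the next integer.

n = 19

n = (z_{α/2} + z_β)² · σ² / δ²
  = (1.645 + 1.036)² · 0.9² / 0.8²
  = 7.1878 · 0.81 / 0.64
  = 9.10
Design effect: 2.0 × 9.10 = 18.19.
Round up → n = 19.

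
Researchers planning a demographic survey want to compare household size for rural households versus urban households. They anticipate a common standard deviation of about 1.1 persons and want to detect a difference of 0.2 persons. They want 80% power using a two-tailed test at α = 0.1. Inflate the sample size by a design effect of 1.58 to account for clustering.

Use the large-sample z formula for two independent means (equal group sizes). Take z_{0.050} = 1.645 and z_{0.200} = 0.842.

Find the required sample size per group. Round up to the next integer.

n = (z_{α/2} + z_β)² · (σ₁² + σ₂²) / δ²
  = (1.645 + 0.842)² · (2·1.1² = 2.42) / 0.2²
  = 6.1852 · 2.42 / 0.04
  = 374.20
Design effect: 1.58 × 374.20 = 591.24.
Round up → n = 592 per group.

n = 592 per group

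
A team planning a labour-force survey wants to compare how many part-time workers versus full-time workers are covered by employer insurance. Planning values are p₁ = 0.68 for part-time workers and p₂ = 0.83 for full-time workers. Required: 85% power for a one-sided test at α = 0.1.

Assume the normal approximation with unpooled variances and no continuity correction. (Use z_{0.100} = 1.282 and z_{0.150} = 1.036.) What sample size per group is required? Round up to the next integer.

n = 86 per group

n = (z_α + z_β)² · [p₁(1−p₁) + p₂(1−p₂)] / (p₁ − p₂)²
  = (1.282 + 1.036)² · (0.68·0.32 + 0.83·0.17) / (-0.15)²
  = (2.318)² · (0.2176 + 0.1411) / 0.0225
  = 5.3731 · 0.3587 / 0.0225
  = 85.66
Round up → n = 86 per group.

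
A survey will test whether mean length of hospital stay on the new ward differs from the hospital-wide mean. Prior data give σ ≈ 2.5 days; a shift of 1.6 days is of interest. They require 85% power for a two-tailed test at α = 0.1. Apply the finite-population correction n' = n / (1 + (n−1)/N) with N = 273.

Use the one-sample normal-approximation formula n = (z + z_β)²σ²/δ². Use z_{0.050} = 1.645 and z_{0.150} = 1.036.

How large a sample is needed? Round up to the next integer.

n = (z_{α/2} + z_β)² · σ² / δ²
  = (1.645 + 1.036)² · 2.5² / 1.6²
  = 7.1878 · 6.25 / 2.56
  = 17.55
Finite-population correction (N = 273): 17.55 / (1 + (17.55 − 1)/273) = 16.55.
Round up → n = 17.

n = 17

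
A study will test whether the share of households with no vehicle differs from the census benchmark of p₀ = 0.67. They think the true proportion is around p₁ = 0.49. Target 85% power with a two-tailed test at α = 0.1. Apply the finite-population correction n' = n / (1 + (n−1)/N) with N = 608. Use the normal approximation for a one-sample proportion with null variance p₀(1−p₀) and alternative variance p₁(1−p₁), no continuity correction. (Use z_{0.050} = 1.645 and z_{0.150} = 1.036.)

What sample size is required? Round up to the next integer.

n = 48

n = [z_{α/2}·√(p₀q₀) + z_β·√(p₁q₁)]² / (p₁ − p₀)²
  = [1.645·√(0.67·0.33) + 1.036·√(0.49·0.51)]² / (-0.18)²
  = [1.645·0.4702 + 1.036·0.4999]² / 0.0324
  = [1.2914]² / 0.0324
  = 51.47
Finite-population correction (N = 608): 51.47 / (1 + (51.47 − 1)/608) = 47.53.
Round up → n = 48.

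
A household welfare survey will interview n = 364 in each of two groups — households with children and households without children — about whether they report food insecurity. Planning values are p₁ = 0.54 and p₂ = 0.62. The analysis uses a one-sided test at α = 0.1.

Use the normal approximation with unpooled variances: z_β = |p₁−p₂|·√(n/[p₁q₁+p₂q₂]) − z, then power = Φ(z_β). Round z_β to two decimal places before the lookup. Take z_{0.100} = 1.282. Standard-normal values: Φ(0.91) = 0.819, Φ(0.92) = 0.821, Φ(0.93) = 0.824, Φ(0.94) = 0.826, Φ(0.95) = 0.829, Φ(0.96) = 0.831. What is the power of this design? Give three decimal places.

Power ≈ 0.819

z_β = |p₁−p₂|·√(n/[p₁q₁+p₂q₂]) − z_α
    = 0.08 · √(364/0.4840) − 1.282
    = 0.08 · 27.4238 − 1.282
    = 2.1939 − 1.282 = 0.9119 → 0.91
Power = Φ(0.91) = 0.819.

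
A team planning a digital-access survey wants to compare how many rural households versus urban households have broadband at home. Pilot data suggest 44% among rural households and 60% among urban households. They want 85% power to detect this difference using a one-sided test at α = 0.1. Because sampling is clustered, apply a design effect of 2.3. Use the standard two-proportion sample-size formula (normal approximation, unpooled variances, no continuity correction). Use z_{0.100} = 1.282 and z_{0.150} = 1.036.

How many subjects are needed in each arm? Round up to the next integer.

n = 235 per group

n = (z_α + z_β)² · [p₁(1−p₁) + p₂(1−p₂)] / (p₁ − p₂)²
  = (1.282 + 1.036)² · (0.44·0.56 + 0.60·0.40) / (-0.16)²
  = (2.318)² · (0.2464 + 0.2400) / 0.0256
  = 5.3731 · 0.4864 / 0.0256
  = 102.09
Design effect: 2.3 × 102.09 = 234.81.
Round up → n = 235 per group.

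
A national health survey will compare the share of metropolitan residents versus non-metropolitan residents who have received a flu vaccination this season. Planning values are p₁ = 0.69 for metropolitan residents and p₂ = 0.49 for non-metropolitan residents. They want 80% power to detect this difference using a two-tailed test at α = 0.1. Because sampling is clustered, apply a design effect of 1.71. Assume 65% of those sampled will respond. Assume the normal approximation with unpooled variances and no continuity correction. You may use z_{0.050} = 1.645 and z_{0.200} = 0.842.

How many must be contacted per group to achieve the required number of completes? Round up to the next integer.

n = (z_{α/2} + z_β)² · [p₁(1−p₁) + p₂(1−p₂)] / (p₁ − p₂)²
  = (1.645 + 0.842)² · (0.69·0.31 + 0.49·0.51) / (0.20)²
  = (2.487)² · (0.2139 + 0.2499) / 0.0400
  = 6.1852 · 0.4638 / 0.0400
  = 71.72
Design effect: 1.71 × 71.72 = 122.64.
Adjust for 65% response: 122.64 / 0.65 = 188.67.
Round up → n = 189 per group.

n = 189 per group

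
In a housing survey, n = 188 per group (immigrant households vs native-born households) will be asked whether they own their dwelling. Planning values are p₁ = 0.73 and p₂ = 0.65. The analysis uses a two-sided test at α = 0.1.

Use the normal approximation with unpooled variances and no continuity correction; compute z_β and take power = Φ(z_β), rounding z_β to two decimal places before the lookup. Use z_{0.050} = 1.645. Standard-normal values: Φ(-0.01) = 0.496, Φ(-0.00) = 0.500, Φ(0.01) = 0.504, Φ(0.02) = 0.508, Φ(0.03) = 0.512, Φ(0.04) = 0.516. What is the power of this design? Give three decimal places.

Power ≈ 0.516

z_β = |p₁−p₂|·√(n/[p₁q₁+p₂q₂]) − z_{α/2}
    = 0.08 · √(188/0.4246) − 1.645
    = 0.08 · 21.0421 − 1.645
    = 1.6834 − 1.645 = 0.0384 → 0.04
Power = Φ(0.04) = 0.516.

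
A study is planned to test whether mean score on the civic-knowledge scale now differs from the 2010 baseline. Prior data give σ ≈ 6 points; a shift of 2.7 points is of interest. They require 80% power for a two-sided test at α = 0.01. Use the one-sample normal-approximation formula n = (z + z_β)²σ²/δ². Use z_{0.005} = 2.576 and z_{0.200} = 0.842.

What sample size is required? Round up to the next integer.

n = 58

n = (z_{α/2} + z_β)² · σ² / δ²
  = (2.576 + 0.842)² · 6² / 2.7²
  = 11.6827 · 36 / 7.29
  = 57.69
Round up → n = 58.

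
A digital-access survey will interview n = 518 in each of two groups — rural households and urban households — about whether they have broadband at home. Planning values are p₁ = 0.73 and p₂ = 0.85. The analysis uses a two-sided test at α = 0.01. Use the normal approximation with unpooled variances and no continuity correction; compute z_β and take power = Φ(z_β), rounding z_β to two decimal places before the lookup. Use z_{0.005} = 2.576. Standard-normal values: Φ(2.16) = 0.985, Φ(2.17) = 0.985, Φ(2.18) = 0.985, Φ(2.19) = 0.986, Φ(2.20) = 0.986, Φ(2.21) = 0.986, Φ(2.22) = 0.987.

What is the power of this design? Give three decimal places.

z_β = |p₁−p₂|·√(n/[p₁q₁+p₂q₂]) − z_{α/2}
    = 0.12 · √(518/0.3246) − 2.576
    = 0.12 · 39.9476 − 2.576
    = 4.7937 − 2.576 = 2.2177 → 2.22
Power = Φ(2.22) = 0.987.

Power ≈ 0.987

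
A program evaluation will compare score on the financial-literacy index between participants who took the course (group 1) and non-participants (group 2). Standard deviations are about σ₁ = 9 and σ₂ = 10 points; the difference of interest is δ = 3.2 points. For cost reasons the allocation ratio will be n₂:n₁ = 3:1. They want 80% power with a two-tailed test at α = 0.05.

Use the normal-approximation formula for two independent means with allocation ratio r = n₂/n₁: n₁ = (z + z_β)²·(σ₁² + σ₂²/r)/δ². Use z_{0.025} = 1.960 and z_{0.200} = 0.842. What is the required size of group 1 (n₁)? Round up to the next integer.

n₁ = 88

n₁ = (z_{α/2} + z_β)² · (σ₁² + σ₂²/r) / δ²
   = (1.960 + 0.842)² · (9² + 10²/3) / 3.2²
   = 7.8512 · (81 + 33.3333) / 10.24
   = 7.8512 · 114.3333 / 10.24
   = 87.66
Round up → n₁ = 88; n₂ = r·n₁ = 3 × 88 = 264.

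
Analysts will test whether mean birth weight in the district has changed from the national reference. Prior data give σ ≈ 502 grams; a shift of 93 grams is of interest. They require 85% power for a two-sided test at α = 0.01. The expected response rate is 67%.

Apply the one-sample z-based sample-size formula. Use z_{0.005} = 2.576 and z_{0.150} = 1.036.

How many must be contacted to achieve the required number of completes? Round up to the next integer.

n = (z_{α/2} + z_β)² · σ² / δ²
  = (2.576 + 1.036)² · 502² / 93²
  = 13.0465 · 252004 / 8649
  = 380.13
Adjust for 67% response: 380.13 / 0.67 = 567.36.
Round up → n = 568.

n = 568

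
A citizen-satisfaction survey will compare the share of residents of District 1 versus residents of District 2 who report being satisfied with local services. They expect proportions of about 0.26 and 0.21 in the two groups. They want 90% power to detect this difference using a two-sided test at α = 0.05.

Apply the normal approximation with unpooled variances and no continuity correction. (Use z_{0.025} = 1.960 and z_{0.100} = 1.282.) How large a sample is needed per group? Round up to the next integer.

n = (z_{α/2} + z_β)² · [p₁(1−p₁) + p₂(1−p₂)] / (p₁ − p₂)²
  = (1.960 + 1.282)² · (0.26·0.74 + 0.21·0.79) / (0.05)²
  = (3.242)² · (0.1924 + 0.1659) / 0.0025
  = 10.5106 · 0.3583 / 0.0025
  = 1506.37
Round up → n = 1507 per group.

n = 1507 per group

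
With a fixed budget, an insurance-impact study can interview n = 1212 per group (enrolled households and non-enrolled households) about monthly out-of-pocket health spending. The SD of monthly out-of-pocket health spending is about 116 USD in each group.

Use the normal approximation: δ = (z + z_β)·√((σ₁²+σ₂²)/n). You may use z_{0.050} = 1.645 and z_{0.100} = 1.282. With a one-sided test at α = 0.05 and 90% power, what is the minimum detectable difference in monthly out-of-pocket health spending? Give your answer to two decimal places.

δ = (z_α + z_β) · √((σ₁²+σ₂²)/n)
  = (1.645 + 1.282) · √(26912/1212)
  = 2.927 · √22.2046
  = 2.927 · 4.7122
  = 13.7925

Minimum detectable difference ≈ 13.79 USD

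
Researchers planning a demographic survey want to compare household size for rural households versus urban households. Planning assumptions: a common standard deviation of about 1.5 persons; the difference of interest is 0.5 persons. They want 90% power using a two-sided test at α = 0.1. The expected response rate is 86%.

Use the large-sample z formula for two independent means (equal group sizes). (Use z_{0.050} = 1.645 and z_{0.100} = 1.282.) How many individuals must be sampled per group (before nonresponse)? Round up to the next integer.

n = 180 per group

n = (z_{α/2} + z_β)² · (σ₁² + σ₂²) / δ²
  = (1.645 + 1.282)² · (2·1.5² = 4.5) / 0.5²
  = 8.5673 · 4.5 / 0.25
  = 154.21
Adjust for 86% response: 154.21 / 0.86 = 179.32.
Round up → n = 180 per group.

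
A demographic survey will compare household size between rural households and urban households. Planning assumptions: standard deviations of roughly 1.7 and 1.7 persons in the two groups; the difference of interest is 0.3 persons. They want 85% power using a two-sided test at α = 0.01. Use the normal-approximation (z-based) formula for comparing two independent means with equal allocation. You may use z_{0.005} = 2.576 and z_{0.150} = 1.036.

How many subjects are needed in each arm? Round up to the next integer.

n = 838 per group

n = (z_{α/2} + z_β)² · (σ₁² + σ₂²) / δ²
  = (2.576 + 1.036)² · (1.7² + 1.7² = 5.78) / 0.3²
  = 13.0465 · 5.78 / 0.09
  = 837.88
Round up → n = 838 per group.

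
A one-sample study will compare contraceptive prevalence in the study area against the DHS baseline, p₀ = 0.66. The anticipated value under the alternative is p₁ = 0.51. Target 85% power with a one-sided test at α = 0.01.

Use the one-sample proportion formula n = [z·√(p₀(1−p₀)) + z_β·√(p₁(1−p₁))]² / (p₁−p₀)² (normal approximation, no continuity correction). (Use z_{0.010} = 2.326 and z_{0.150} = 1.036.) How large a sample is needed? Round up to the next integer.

n = [z_α·√(p₀q₀) + z_β·√(p₁q₁)]² / (p₁ − p₀)²
  = [2.326·√(0.66·0.34) + 1.036·√(0.51·0.49)]² / (-0.15)²
  = [2.326·0.4737 + 1.036·0.4999]² / 0.0225
  = [1.6197]² / 0.0225
  = 116.60
Round up → n = 117.

n = 117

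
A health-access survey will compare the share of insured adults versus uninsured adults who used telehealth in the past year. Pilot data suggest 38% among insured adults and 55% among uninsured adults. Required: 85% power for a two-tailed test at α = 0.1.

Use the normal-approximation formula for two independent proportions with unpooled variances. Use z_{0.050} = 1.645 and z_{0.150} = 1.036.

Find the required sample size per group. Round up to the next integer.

n = (z_{α/2} + z_β)² · [p₁(1−p₁) + p₂(1−p₂)] / (p₁ − p₂)²
  = (1.645 + 1.036)² · (0.38·0.62 + 0.55·0.45) / (-0.17)²
  = (2.681)² · (0.2356 + 0.2475) / 0.0289
  = 7.1878 · 0.4831 / 0.0289
  = 120.15
Round up → n = 121 per group.

n = 121 per group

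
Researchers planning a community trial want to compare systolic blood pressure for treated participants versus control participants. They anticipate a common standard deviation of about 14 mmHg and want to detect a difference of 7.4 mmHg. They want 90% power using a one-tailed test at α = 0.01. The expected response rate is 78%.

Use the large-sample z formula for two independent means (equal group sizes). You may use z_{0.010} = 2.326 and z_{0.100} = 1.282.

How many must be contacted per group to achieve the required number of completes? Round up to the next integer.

n = 120 per group

n = (z_α + z_β)² · (σ₁² + σ₂²) / δ²
  = (2.326 + 1.282)² · (2·14² = 392) / 7.4²
  = 13.0177 · 392 / 54.76
  = 93.19
Adjust for 78% response: 93.19 / 0.78 = 119.47.
Round up → n = 120 per group.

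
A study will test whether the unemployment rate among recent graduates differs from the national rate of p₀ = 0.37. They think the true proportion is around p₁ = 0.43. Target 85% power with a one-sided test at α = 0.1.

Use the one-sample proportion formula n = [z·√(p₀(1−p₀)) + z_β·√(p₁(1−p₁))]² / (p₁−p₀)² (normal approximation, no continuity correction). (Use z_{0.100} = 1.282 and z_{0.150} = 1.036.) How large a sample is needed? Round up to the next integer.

n = [z_α·√(p₀q₀) + z_β·√(p₁q₁)]² / (p₁ − p₀)²
  = [1.282·√(0.37·0.63) + 1.036·√(0.43·0.57)]² / (0.06)²
  = [1.282·0.4828 + 1.036·0.4951]² / 0.0036
  = [1.1319]² / 0.0036
  = 355.86
Round up → n = 356.

n = 356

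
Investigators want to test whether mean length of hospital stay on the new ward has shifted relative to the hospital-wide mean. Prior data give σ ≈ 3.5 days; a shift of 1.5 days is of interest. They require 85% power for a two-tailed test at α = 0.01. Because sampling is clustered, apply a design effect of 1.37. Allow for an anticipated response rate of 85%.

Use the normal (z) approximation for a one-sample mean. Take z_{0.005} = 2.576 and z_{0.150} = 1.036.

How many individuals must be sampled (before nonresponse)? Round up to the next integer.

n = (z_{α/2} + z_β)² · σ² / δ²
  = (2.576 + 1.036)² · 3.5² / 1.5²
  = 13.0465 · 12.25 / 2.25
  = 71.03
Design effect: 1.37 × 71.03 = 97.31.
Adjust for 85% response: 97.31 / 0.85 = 114.49.
Round up → n = 115.

n = 115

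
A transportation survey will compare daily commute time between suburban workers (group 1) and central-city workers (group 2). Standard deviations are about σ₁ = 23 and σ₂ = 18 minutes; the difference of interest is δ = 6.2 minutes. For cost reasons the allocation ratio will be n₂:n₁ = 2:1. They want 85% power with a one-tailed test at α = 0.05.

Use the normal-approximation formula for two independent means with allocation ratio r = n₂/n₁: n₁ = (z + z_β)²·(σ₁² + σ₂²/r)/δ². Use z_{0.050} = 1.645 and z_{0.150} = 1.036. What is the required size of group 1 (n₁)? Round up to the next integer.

n₁ = 130

n₁ = (z_α + z_β)² · (σ₁² + σ₂²/r) / δ²
   = (1.645 + 1.036)² · (23² + 18²/2) / 6.2²
   = 7.1878 · (529 + 162) / 38.44
   = 7.1878 · 691 / 38.44
   = 129.21
Round up → n₁ = 130; n₂ = r·n₁ = 2 × 130 = 260.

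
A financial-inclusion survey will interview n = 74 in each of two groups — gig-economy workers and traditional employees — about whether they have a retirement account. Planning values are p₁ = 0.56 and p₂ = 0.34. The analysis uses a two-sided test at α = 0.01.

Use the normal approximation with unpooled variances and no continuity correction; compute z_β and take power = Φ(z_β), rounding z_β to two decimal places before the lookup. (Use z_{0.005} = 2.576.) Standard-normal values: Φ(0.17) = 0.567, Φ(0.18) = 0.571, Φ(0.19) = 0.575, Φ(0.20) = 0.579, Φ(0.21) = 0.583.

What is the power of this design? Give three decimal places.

z_β = |p₁−p₂|·√(n/[p₁q₁+p₂q₂]) − z_{α/2}
    = 0.22 · √(74/0.4708) − 2.576
    = 0.22 · 12.5371 − 2.576
    = 2.7582 − 2.576 = 0.1822 → 0.18
Power = Φ(0.18) = 0.571.

Power ≈ 0.571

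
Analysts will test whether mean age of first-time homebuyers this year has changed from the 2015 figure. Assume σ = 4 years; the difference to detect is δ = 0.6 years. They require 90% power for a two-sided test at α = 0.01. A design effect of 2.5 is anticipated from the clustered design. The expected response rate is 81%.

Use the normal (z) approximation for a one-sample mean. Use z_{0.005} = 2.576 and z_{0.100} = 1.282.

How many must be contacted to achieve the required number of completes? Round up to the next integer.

n = 2042

n = (z_{α/2} + z_β)² · σ² / δ²
  = (2.576 + 1.282)² · 4² / 0.6²
  = 14.8842 · 16 / 0.36
  = 661.52
Design effect: 2.5 × 661.52 = 1653.80.
Adjust for 81% response: 1653.80 / 0.81 = 2041.72.
Round up → n = 2042.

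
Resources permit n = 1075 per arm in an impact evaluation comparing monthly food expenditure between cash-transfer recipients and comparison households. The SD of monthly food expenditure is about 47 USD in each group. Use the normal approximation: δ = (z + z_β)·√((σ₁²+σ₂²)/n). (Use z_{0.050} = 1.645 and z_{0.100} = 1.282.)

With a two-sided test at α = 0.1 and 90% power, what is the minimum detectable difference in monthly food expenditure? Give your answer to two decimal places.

δ = (z_{α/2} + z_β) · √((σ₁²+σ₂²)/n)
  = (1.645 + 1.282) · √(4418/1075)
  = 2.927 · √4.1098
  = 2.927 · 2.0273
  = 5.9338

Minimum detectable difference ≈ 5.93 USD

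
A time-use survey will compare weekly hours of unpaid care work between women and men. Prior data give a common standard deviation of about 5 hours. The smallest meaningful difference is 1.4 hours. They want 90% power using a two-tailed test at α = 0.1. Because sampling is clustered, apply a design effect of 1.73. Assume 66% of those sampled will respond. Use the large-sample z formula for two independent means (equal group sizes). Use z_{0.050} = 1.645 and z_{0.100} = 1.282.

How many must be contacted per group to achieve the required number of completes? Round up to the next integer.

n = 573 per group

n = (z_{α/2} + z_β)² · (σ₁² + σ₂²) / δ²
  = (1.645 + 1.282)² · (2·5² = 50) / 1.4²
  = 8.5673 · 50 / 1.96
  = 218.55
Design effect: 1.73 × 218.55 = 378.10.
Adjust for 66% response: 378.10 / 0.66 = 572.88.
Round up → n = 573 per group.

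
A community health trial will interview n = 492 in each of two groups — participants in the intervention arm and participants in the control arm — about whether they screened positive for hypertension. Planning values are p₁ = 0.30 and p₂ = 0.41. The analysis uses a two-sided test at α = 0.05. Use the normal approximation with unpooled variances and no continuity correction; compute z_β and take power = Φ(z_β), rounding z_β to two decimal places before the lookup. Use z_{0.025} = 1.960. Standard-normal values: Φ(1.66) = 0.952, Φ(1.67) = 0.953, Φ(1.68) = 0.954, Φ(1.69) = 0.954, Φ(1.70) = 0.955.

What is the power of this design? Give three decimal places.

z_β = |p₁−p₂|·√(n/[p₁q₁+p₂q₂]) − z_{α/2}
    = 0.11 · √(492/0.4519) − 1.960
    = 0.11 · 32.9960 − 1.960
    = 3.6296 − 1.960 = 1.6696 → 1.67
Power = Φ(1.67) = 0.953.

Power ≈ 0.953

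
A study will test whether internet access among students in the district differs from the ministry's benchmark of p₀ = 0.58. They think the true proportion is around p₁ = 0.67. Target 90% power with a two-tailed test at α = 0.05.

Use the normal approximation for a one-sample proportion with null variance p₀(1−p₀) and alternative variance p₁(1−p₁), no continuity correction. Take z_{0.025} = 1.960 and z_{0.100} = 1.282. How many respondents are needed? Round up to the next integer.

n = [z_{α/2}·√(p₀q₀) + z_β·√(p₁q₁)]² / (p₁ − p₀)²
  = [1.960·√(0.58·0.42) + 1.282·√(0.67·0.33)]² / (0.09)²
  = [1.960·0.4936 + 1.282·0.4702]² / 0.0081
  = [1.5702]² / 0.0081
  = 304.38
Round up → n = 305.

n = 305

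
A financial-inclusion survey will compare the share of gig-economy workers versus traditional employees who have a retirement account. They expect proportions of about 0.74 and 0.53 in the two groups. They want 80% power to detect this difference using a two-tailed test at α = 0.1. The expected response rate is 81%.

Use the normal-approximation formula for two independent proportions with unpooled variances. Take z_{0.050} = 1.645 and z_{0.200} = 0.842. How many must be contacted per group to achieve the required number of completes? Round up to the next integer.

n = 77 per group

n = (z_{α/2} + z_β)² · [p₁(1−p₁) + p₂(1−p₂)] / (p₁ − p₂)²
  = (1.645 + 0.842)² · (0.74·0.26 + 0.53·0.47) / (0.21)²
  = (2.487)² · (0.1924 + 0.2491) / 0.0441
  = 6.1852 · 0.4415 / 0.0441
  = 61.92
Adjust for 81% response: 61.92 / 0.81 = 76.45.
Round up → n = 77 per group.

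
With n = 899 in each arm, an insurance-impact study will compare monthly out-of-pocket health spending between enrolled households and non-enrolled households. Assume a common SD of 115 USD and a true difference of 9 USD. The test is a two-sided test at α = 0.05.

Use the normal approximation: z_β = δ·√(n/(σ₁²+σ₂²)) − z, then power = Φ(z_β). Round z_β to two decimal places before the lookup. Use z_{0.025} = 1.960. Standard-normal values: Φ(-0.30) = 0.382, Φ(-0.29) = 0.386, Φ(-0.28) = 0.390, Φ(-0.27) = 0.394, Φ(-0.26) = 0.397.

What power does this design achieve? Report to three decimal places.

z_β = δ·√(n/(σ₁²+σ₂²)) − z_{α/2}
    = 9 · √(899/26450) − 1.960
    = 9 · 0.18436 − 1.960
    = 1.6592 − 1.960 = -0.3008 → -0.30
Power = Φ(-0.30) = 0.382.

Power ≈ 0.382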